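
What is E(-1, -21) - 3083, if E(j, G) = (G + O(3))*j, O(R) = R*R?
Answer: -3071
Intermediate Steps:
O(R) = R²
E(j, G) = j*(9 + G) (E(j, G) = (G + 3²)*j = (G + 9)*j = (9 + G)*j = j*(9 + G))
E(-1, -21) - 3083 = -(9 - 21) - 3083 = -1*(-12) - 3083 = 12 - 3083 = -3071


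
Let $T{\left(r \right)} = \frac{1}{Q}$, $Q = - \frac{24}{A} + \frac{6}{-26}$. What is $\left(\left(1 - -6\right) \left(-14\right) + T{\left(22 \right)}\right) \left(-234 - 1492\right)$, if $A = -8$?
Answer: $\frac{3033445}{18} \approx 1.6852 \cdot 10^{5}$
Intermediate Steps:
$Q = \frac{36}{13}$ ($Q = - \frac{24}{-8} + \frac{6}{-26} = \left(-24\right) \left(- \frac{1}{8}\right) + 6 \left(- \frac{1}{26}\right) = 3 - \frac{3}{13} = \frac{36}{13} \approx 2.7692$)
$T{\left(r \right)} = \frac{13}{36}$ ($T{\left(r \right)} = \frac{1}{\frac{36}{13}} = \frac{13}{36}$)
$\left(\left(1 - -6\right) \left(-14\right) + T{\left(22 \right)}\right) \left(-234 - 1492\right) = \left(\left(1 - -6\right) \left(-14\right) + \frac{13}{36}\right) \left(-234 - 1492\right) = \left(\left(1 + 6\right) \left(-14\right) + \frac{13}{36}\right) \left(-1726\right) = \left(7 \left(-14\right) + \frac{13}{36}\right) \left(-1726\right) = \left(-98 + \frac{13}{36}\right) \left(-1726\right) = \left(- \frac{3515}{36}\right) \left(-1726\right) = \frac{3033445}{18}$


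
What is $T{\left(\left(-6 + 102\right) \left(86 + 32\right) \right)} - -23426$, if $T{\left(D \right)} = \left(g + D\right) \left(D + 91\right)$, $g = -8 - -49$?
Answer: $129846037$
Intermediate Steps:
$g = 41$ ($g = -8 + 49 = 41$)
$T{\left(D \right)} = \left(41 + D\right) \left(91 + D\right)$ ($T{\left(D \right)} = \left(41 + D\right) \left(D + 91\right) = \left(41 + D\right) \left(91 + D\right)$)
$T{\left(\left(-6 + 102\right) \left(86 + 32\right) \right)} - -23426 = \left(3731 + \left(\left(-6 + 102\right) \left(86 + 32\right)\right)^{2} + 132 \left(-6 + 102\right) \left(86 + 32\right)\right) - -23426 = \left(3731 + \left(96 \cdot 118\right)^{2} + 132 \cdot 96 \cdot 118\right) + 23426 = \left(3731 + 11328^{2} + 132 \cdot 11328\right) + 23426 = \left(3731 + 128323584 + 1495296\right) + 23426 = 129822611 + 23426 = 129846037$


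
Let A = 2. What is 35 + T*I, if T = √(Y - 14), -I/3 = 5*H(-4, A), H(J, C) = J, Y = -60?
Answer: 35 + 60*I*√74 ≈ 35.0 + 516.14*I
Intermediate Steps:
I = 60 (I = -15*(-4) = -3*(-20) = 60)
T = I*√74 (T = √(-60 - 14) = √(-74) = I*√74 ≈ 8.6023*I)
35 + T*I = 35 + (I*√74)*60 = 35 + 60*I*√74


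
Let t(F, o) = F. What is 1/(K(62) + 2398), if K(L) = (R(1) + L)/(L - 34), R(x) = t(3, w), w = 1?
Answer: 28/67209 ≈ 0.00041661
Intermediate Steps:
R(x) = 3
K(L) = (3 + L)/(-34 + L) (K(L) = (3 + L)/(L - 34) = (3 + L)/(-34 + L))
1/(K(62) + 2398) = 1/((3 + 62)/(-34 + 62) + 2398) = 1/(65/28 + 2398) = 1/(67209/28) = 28/67209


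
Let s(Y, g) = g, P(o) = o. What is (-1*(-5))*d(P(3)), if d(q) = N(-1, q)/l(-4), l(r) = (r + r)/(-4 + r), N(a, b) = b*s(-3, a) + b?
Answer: 0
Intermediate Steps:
N(a, b) = b + a*b (N(a, b) = b*a + b = a*b + b = b + a*b)
l(r) = 2*r/(-4 + r) (l(r) = (2*r)/(-4 + r) = 2*r/(-4 + r))
d(q) = 0 (d(q) = (q*(1 - 1))/((2*(-4)/(-4 - 4))) = (q*0)/((2*(-4)/(-8))) = 0/((2*(-4)*(-⅛))) = 0/1 = 0*1 = 0)
(-1*(-5))*d(P(3)) = -1*(-5)*0 = 5*0 = 0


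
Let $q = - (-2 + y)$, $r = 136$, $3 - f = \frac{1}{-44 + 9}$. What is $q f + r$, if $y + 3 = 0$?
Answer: $\frac{1058}{7} \approx 151.14$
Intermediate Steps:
$y = -3$ ($y = -3 + 0 = -3$)
$f = \frac{106}{35}$ ($f = 3 - \frac{1}{-44 + 9} = 3 - \frac{1}{-35} = 3 - - \frac{1}{35} = 3 + \frac{1}{35} = \frac{106}{35} \approx 3.0286$)
$q = 5$ ($q = - (-2 - 3) = \left(-1\right) \left(-5\right) = 5$)
$q f + r = 5 \cdot \frac{106}{35} + 136 = \frac{106}{7} + 136 = \frac{1058}{7}$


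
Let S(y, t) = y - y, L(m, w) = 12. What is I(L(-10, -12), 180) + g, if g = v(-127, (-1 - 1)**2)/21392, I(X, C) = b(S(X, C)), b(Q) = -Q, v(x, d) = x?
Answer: -127/21392 ≈ -0.0059368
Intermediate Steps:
S(y, t) = 0
I(X, C) = 0 (I(X, C) = -1*0 = 0)
g = -127/21392 ≈ -0.0059368
I(L(-10, -12), 180) + g = 0 - 127/21392 = -127/21392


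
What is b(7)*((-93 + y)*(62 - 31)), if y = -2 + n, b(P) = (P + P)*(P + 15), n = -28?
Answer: -1174404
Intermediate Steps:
b(P) = 2*P*(15 + P) (b(P) = (2*P)*(15 + P) = 2*P*(15 + P))
y = -30 (y = -2 - 28 = -30)
b(7)*((-93 + y)*(62 - 31)) = (2*7*(15 + 7))*((-93 - 30)*(62 - 31)) = (2*7*22)*(-123*31) = 308*(-3813) = -1174404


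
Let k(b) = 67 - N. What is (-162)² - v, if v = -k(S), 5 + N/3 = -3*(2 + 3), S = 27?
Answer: 26371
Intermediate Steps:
N = -60 (N = -15 + 3*(-3*(2 + 3)) = -15 + 3*(-3*5) = -15 + 3*(-15) = -15 - 45 = -60)
k(b) = 127 (k(b) = 67 - 1*(-60) = 67 + 60 = 127)
v = -127 (v = -1*127 = -127)
(-162)² - v = (-162)² - 1*(-127) = 26244 + 127 = 26371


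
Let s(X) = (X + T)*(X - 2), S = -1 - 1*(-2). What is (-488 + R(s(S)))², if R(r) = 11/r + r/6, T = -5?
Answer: 33814225/144 ≈ 2.3482e+5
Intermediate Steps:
S = 1 (S = -1 + 2 = 1)
s(X) = (-5 + X)*(-2 + X) (s(X) = (X - 5)*(X - 2) = (-5 + X)*(-2 + X))
R(r) = 11/r + r/6 (R(r) = 11/r + r*(⅙) = 11/r + r/6)
(-488 + R(s(S)))² = (-488 + (11/(10 + 1² - 7*1) + (10 + 1² - 7*1)/6))² = (-488 + (11/(10 + 1 - 7) + (10 + 1 - 7)/6))² = (-488 + (11/4 + (⅙)*4))² = (-488 + (11*(¼) + ⅔))² = (-488 + (11/4 + ⅔))² = (-488 + 41/12)² = (-5815/12)² = 33814225/144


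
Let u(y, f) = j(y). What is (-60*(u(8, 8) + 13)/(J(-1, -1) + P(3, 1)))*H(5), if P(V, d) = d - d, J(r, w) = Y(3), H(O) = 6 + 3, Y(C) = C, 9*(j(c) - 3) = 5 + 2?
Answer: -3020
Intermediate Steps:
j(c) = 34/9 (j(c) = 3 + (5 + 2)/9 = 3 + (⅑)*7 = 3 + 7/9 = 34/9)
H(O) = 9
J(r, w) = 3
u(y, f) = 34/9
P(V, d) = 0
(-60*(u(8, 8) + 13)/(J(-1, -1) + P(3, 1)))*H(5) = -60*(34/9 + 13)/(3 + 0)*9 = -3020/(3*3)*9 = -60*151/27*9 = -3020/9*9 = -3020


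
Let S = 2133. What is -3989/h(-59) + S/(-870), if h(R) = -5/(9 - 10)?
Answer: -232073/290 ≈ -800.25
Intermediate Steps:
h(R) = 5 (h(R) = -5/(-1) = -5*(-1) = 5)
-3989/h(-59) + S/(-870) = -3989/5 + 2133/(-870) = -3989*⅕ + 2133*(-1/870) = -3989/5 - 711/290 = -232073/290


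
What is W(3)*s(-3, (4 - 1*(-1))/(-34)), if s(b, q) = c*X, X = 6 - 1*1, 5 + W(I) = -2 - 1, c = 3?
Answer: -120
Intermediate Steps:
W(I) = -8 (W(I) = -5 + (-2 - 1) = -5 - 3 = -8)
X = 5 (X = 6 - 1 = 5)
s(b, q) = 15 (s(b, q) = 3*5 = 15)
W(3)*s(-3, (4 - 1*(-1))/(-34)) = -8*15 = -120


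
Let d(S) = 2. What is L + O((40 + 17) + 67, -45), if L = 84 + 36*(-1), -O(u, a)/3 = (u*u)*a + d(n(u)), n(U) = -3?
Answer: 2075802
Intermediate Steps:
O(u, a) = -6 - 3*a*u**2 (O(u, a) = -3*((u*u)*a + 2) = -3*(u**2*a + 2) = -3*(a*u**2 + 2) = -3*(2 + a*u**2) = -6 - 3*a*u**2)
L = 48 (L = 84 - 36 = 48)
L + O((40 + 17) + 67, -45) = 48 + (-6 - 3*(-45)*((40 + 17) + 67)**2) = 48 + (-6 - 3*(-45)*(57 + 67)**2) = 48 + (-6 - 3*(-45)*124**2) = 48 + (-6 - 3*(-45)*15376) = 48 + (-6 + 2075760) = 48 + 2075754 = 2075802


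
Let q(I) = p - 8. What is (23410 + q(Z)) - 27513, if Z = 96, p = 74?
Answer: -4037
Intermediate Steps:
q(I) = 66 (q(I) = 74 - 8 = 66)
(23410 + q(Z)) - 27513 = (23410 + 66) - 27513 = 23476 - 27513 = -4037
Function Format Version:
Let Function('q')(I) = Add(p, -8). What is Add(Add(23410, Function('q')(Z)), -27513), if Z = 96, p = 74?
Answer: -4037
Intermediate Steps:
Function('q')(I) = 66 (Function('q')(I) = Add(74, -8) = 66)
Add(Add(23410, Function('q')(Z)), -27513) = Add(Add(23410, 66), -27513) = Add(23476, -27513) = -4037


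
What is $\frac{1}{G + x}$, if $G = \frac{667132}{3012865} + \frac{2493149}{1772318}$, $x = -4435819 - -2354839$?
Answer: $- \frac{5339754871070}{11111914397707834739} \approx -4.8054 \cdot 10^{-7}$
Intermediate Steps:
$x = -2080980$ ($x = -4435819 + 2354839 = -2080980$)
$G = \frac{8693891413861}{5339754871070}$ ($G = 667132 \cdot \frac{1}{3012865} + 2493149 \cdot \frac{1}{1772318} = \frac{667132}{3012865} + \frac{2493149}{1772318} = \frac{8693891413861}{5339754871070} \approx 1.6281$)
$\frac{1}{G + x} = \frac{1}{\frac{8693891413861}{5339754871070} - 2080980} = \frac{1}{- \frac{11111914397707834739}{5339754871070}} = - \frac{5339754871070}{11111914397707834739}$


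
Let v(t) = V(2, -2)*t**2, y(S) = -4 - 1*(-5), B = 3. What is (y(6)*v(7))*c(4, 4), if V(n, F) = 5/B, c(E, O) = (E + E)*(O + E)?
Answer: 15680/3 ≈ 5226.7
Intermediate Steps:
y(S) = 1 (y(S) = -4 + 5 = 1)
c(E, O) = 2*E*(E + O) (c(E, O) = (2*E)*(E + O) = 2*E*(E + O))
V(n, F) = 5/3
v(t) = 5*t**2/3
(y(6)*v(7))*c(4, 4) = (1*((5/3)*7**2))*(2*4*(4 + 4)) = (1*((5/3)*49))*(2*4*8) = (1*(245/3))*64 = (245/3)*64 = 15680/3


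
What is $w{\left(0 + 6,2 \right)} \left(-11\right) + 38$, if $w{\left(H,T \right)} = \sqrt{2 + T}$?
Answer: $16$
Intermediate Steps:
$w{\left(0 + 6,2 \right)} \left(-11\right) + 38 = \sqrt{2 + 2} \left(-11\right) + 38 = \sqrt{4} \left(-11\right) + 38 = 2 \left(-11\right) + 38 = -22 + 38 = 16$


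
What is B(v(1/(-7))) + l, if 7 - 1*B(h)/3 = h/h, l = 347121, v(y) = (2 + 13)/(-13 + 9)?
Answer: 347139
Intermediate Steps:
v(y) = -15/4 (v(y) = 15/(-4) = 15*(-¼) = -15/4)
B(h) = 18 (B(h) = 21 - 3*h/h = 21 - 3*1 = 21 - 3 = 18)
B(v(1/(-7))) + l = 18 + 347121 = 347139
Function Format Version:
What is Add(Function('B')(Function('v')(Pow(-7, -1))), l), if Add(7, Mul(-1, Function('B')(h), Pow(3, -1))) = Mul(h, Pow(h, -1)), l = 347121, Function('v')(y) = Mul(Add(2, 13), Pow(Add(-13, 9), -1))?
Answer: 347139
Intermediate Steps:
Function('v')(y) = Rational(-15, 4) (Function('v')(y) = Mul(15, Pow(-4, -1)) = Mul(15, Rational(-1, 4)) = Rational(-15, 4))
Function('B')(h) = 18 (Function('B')(h) = Add(21, Mul(-3, Mul(h, Pow(h, -1)))) = Add(21, Mul(-3, 1)) = Add(21, -3) = 18)
Add(Function('B')(Function('v')(Pow(-7, -1))), l) = Add(18, 347121) = 347139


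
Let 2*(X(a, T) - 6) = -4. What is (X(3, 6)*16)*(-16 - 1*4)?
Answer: -1280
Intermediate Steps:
X(a, T) = 4 (X(a, T) = 6 + (1/2)*(-4) = 6 - 2 = 4)
(X(3, 6)*16)*(-16 - 1*4) = (4*16)*(-16 - 1*4) = 64*(-16 - 4) = 64*(-20) = -1280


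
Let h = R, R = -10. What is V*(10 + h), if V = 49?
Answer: 0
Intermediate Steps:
h = -10
V*(10 + h) = 49*(10 - 10) = 49*0 = 0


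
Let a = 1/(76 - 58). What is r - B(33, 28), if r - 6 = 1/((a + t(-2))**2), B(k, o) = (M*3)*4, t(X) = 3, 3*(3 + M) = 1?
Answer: 115274/3025 ≈ 38.107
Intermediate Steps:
M = -8/3 (M = -3 + (1/3)*1 = -3 + 1/3 = -8/3 ≈ -2.6667)
B(k, o) = -32 (B(k, o) = -8/3*3*4 = -8*4 = -32)
a = 1/18 ≈ 0.055556
r = 18474/3025 (r = 6 + 1/((1/18 + 3)**2) = 6 + 1/((55/18)**2) = 6 + 1/(3025/324) = 6 + 324/3025 = 18474/3025 ≈ 6.1071)
r - B(33, 28) = 18474/3025 - 1*(-32) = 18474/3025 + 32 = 115274/3025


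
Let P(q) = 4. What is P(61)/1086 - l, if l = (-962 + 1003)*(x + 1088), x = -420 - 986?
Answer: 7079636/543 ≈ 13038.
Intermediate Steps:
x = -1406
l = -13038 (l = (-962 + 1003)*(-1406 + 1088) = 41*(-318) = -13038)
P(61)/1086 - l = 4/1086 - 1*(-13038) = 4*(1/1086) + 13038 = 2/543 + 13038 = 7079636/543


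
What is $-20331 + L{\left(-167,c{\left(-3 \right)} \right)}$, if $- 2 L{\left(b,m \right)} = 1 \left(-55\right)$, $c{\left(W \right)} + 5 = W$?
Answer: $- \frac{40607}{2} \approx -20304.0$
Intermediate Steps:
$c{\left(W \right)} = -5 + W$
$L{\left(b,m \right)} = \frac{55}{2}$ ($L{\left(b,m \right)} = - \frac{1 \left(-55\right)}{2} = \left(- \frac{1}{2}\right) \left(-55\right) = \frac{55}{2}$)
$-20331 + L{\left(-167,c{\left(-3 \right)} \right)} = -20331 + \frac{55}{2} = - \frac{40607}{2}$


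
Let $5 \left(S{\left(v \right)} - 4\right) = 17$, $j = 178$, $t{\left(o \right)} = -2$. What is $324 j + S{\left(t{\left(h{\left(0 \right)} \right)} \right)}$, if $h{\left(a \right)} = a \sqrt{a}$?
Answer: $\frac{288397}{5} \approx 57679.0$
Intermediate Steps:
$h{\left(a \right)} = a^{\frac{3}{2}}$
$S{\left(v \right)} = \frac{37}{5}$ ($S{\left(v \right)} = 4 + \frac{1}{5} \cdot 17 = 4 + \frac{17}{5} = \frac{37}{5}$)
$324 j + S{\left(t{\left(h{\left(0 \right)} \right)} \right)} = 324 \cdot 178 + \frac{37}{5} = 57672 + \frac{37}{5} = \frac{288397}{5}$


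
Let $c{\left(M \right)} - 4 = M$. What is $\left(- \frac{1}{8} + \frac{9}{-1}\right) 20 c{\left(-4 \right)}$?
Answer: $0$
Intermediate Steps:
$c{\left(M \right)} = 4 + M$
$\left(- \frac{1}{8} + \frac{9}{-1}\right) 20 c{\left(-4 \right)} = \left(- \frac{1}{8} + \frac{9}{-1}\right) 20 \left(4 - 4\right) = \left(\left(-1\right) \frac{1}{8} + 9 \left(-1\right)\right) 20 \cdot 0 = \left(- \frac{1}{8} - 9\right) 20 \cdot 0 = \left(- \frac{73}{8}\right) 20 \cdot 0 = \left(- \frac{365}{2}\right) 0 = 0$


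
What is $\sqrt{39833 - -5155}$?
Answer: $2 \sqrt{11247} \approx 212.1$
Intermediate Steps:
$\sqrt{39833 - -5155} = \sqrt{39833 + \left(-19499 + 24654\right)} = \sqrt{39833 + 5155} = \sqrt{44988} = 2 \sqrt{11247}$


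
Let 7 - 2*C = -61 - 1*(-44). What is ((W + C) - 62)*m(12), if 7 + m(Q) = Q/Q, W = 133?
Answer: -498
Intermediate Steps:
C = 12 (C = 7/2 - (-61 - 1*(-44))/2 = 7/2 - (-61 + 44)/2 = 7/2 - ½*(-17) = 7/2 + 17/2 = 12)
m(Q) = -6 (m(Q) = -7 + Q/Q = -7 + 1 = -6)
((W + C) - 62)*m(12) = ((133 + 12) - 62)*(-6) = (145 - 62)*(-6) = 83*(-6) = -498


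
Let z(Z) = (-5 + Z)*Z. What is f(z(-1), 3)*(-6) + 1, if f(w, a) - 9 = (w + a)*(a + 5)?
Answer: -485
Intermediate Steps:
z(Z) = Z*(-5 + Z)
f(w, a) = 9 + (5 + a)*(a + w) (f(w, a) = 9 + (w + a)*(a + 5) = 9 + (a + w)*(5 + a) = 9 + (5 + a)*(a + w))
f(z(-1), 3)*(-6) + 1 = (9 + 3² + 5*3 + 5*(-(-5 - 1)) + 3*(-(-5 - 1)))*(-6) + 1 = (9 + 9 + 15 + 5*(-1*(-6)) + 3*(-1*(-6)))*(-6) + 1 = (9 + 9 + 15 + 5*6 + 3*6)*(-6) + 1 = (9 + 9 + 15 + 30 + 18)*(-6) + 1 = 81*(-6) + 1 = -486 + 1 = -485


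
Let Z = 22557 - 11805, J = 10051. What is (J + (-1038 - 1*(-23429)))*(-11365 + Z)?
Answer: -19886946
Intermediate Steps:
Z = 10752
(J + (-1038 - 1*(-23429)))*(-11365 + Z) = (10051 + (-1038 - 1*(-23429)))*(-11365 + 10752) = (10051 + (-1038 + 23429))*(-613) = (10051 + 22391)*(-613) = 32442*(-613) = -19886946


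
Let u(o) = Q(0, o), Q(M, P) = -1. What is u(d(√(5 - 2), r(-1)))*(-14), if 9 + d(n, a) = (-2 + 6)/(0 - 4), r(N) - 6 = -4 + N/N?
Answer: 14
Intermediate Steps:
r(N) = 3 (r(N) = 6 + (-4 + N/N) = 6 + (-4 + 1) = 6 - 3 = 3)
d(n, a) = -10 (d(n, a) = -9 + (-2 + 6)/(0 - 4) = -9 + 4/(-4) = -9 + 4*(-¼) = -9 - 1 = -10)
u(o) = -1
u(d(√(5 - 2), r(-1)))*(-14) = -1*(-14) = 14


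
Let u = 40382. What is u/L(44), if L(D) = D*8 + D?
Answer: 20191/198 ≈ 101.97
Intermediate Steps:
L(D) = 9*D (L(D) = 8*D + D = 9*D)
u/L(44) = 40382/((9*44)) = 40382/396 = 40382*(1/396) = 20191/198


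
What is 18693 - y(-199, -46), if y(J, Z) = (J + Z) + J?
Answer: 19137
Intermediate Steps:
y(J, Z) = Z + 2*J
18693 - y(-199, -46) = 18693 - (-46 + 2*(-199)) = 18693 - (-46 - 398) = 18693 - 1*(-444) = 18693 + 444 = 19137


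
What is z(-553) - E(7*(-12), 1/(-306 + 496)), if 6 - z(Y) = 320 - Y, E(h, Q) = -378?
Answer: -489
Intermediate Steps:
z(Y) = -314 + Y (z(Y) = 6 - (320 - Y) = 6 + (-320 + Y) = -314 + Y)
z(-553) - E(7*(-12), 1/(-306 + 496)) = (-314 - 553) - 1*(-378) = -867 + 378 = -489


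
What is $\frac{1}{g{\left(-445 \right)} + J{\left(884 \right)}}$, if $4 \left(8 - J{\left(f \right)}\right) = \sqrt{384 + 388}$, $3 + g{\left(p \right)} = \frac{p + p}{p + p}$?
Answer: $- \frac{24}{49} - \frac{2 \sqrt{193}}{49} \approx -1.0568$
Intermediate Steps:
$g{\left(p \right)} = -2$ ($g{\left(p \right)} = -3 + \frac{p + p}{p + p} = -3 + \frac{2 p}{2 p} = -3 + 2 p \frac{1}{2 p} = -3 + 1 = -2$)
$J{\left(f \right)} = 8 - \frac{\sqrt{193}}{2}$ ($J{\left(f \right)} = 8 - \frac{\sqrt{384 + 388}}{4} = 8 - \frac{\sqrt{772}}{4} = 8 - \frac{2 \sqrt{193}}{4} = 8 - \frac{\sqrt{193}}{2}$)
$\frac{1}{g{\left(-445 \right)} + J{\left(884 \right)}} = \frac{1}{-2 + \left(8 - \frac{\sqrt{193}}{2}\right)} = \frac{1}{6 - \frac{\sqrt{193}}{2}}$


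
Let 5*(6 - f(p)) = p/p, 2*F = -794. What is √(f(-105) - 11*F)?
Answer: 2*√27330/5 ≈ 66.127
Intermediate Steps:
F = -397 (F = (½)*(-794) = -397)
f(p) = 29/5 (f(p) = 6 - p/(5*p) = 6 - ⅕*1 = 6 - ⅕ = 29/5)
√(f(-105) - 11*F) = √(29/5 - 11*(-397)) = √(29/5 + 4367) = √(21864/5) = 2*√27330/5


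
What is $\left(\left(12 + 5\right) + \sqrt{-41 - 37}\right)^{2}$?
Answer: $\left(17 + i \sqrt{78}\right)^{2} \approx 211.0 + 300.28 i$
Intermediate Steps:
$\left(\left(12 + 5\right) + \sqrt{-41 - 37}\right)^{2} = \left(17 + \sqrt{-78}\right)^{2} = \left(17 + i \sqrt{78}\right)^{2}$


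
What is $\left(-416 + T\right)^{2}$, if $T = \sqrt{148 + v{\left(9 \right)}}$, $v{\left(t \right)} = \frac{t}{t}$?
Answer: $\left(416 - \sqrt{149}\right)^{2} \approx 1.6305 \cdot 10^{5}$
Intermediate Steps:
$v{\left(t \right)} = 1$
$T = \sqrt{149}$ ($T = \sqrt{148 + 1} = \sqrt{149} \approx 12.207$)
$\left(-416 + T\right)^{2} = \left(-416 + \sqrt{149}\right)^{2}$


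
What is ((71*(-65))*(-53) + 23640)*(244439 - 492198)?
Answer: -66457635365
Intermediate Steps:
((71*(-65))*(-53) + 23640)*(244439 - 492198) = (-4615*(-53) + 23640)*(-247759) = (244595 + 23640)*(-247759) = 268235*(-247759) = -66457635365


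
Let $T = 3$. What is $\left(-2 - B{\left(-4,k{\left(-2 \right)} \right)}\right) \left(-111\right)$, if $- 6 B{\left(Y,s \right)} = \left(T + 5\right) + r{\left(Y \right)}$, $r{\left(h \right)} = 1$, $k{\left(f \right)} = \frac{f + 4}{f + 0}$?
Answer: $\frac{111}{2} \approx 55.5$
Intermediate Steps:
$k{\left(f \right)} = \frac{4 + f}{f}$
$B{\left(Y,s \right)} = - \frac{3}{2}$ ($B{\left(Y,s \right)} = - \frac{\left(3 + 5\right) + 1}{6} = - \frac{8 + 1}{6} = \left(- \frac{1}{6}\right) 9 = - \frac{3}{2}$)
$\left(-2 - B{\left(-4,k{\left(-2 \right)} \right)}\right) \left(-111\right) = \left(-2 - - \frac{3}{2}\right) \left(-111\right) = \left(-2 + \frac{3}{2}\right) \left(-111\right) = \left(- \frac{1}{2}\right) \left(-111\right) = \frac{111}{2}$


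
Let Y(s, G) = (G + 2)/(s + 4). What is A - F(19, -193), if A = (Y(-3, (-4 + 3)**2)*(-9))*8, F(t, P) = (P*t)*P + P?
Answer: -707754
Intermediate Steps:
Y(s, G) = (2 + G)/(4 + s)
F(t, P) = P + t*P**2 (F(t, P) = t*P**2 + P = P + t*P**2)
A = -216 (A = (((2 + (-4 + 3)**2)/(4 - 3))*(-9))*8 = (((2 + (-1)**2)/1)*(-9))*8 = ((1*(2 + 1))*(-9))*8 = ((1*3)*(-9))*8 = (3*(-9))*8 = -27*8 = -216)
A - F(19, -193) = -216 - (-193)*(1 - 193*19) = -216 - (-193)*(1 - 3667) = -216 - (-193)*(-3666) = -216 - 1*707538 = -216 - 707538 = -707754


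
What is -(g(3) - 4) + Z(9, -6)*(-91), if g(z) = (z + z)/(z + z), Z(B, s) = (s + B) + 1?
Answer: -361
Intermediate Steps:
Z(B, s) = 1 + B + s (Z(B, s) = (B + s) + 1 = 1 + B + s)
g(z) = 1 (g(z) = (2*z)/((2*z)) = (2*z)*(1/(2*z)) = 1)
-(g(3) - 4) + Z(9, -6)*(-91) = -(1 - 4) + (1 + 9 - 6)*(-91) = -1*(-3) + 4*(-91) = 3 - 364 = -361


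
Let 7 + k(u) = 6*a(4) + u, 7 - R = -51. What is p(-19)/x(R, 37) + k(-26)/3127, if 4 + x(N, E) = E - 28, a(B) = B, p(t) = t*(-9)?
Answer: 534672/15635 ≈ 34.197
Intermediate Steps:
p(t) = -9*t
R = 58 (R = 7 - 1*(-51) = 7 + 51 = 58)
k(u) = 17 + u (k(u) = -7 + (6*4 + u) = -7 + (24 + u) = 17 + u)
x(N, E) = -32 + E (x(N, E) = -4 + (E - 28) = -4 + (-28 + E) = -32 + E)
p(-19)/x(R, 37) + k(-26)/3127 = (-9*(-19))/(-32 + 37) + (17 - 26)/3127 = 171/5 - 9*1/3127 = 171*(⅕) - 9/3127 = 171/5 - 9/3127 = 534672/15635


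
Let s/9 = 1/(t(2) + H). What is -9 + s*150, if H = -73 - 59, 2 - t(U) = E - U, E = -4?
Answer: -1233/62 ≈ -19.887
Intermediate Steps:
t(U) = 6 + U (t(U) = 2 - (-4 - U) = 2 + (4 + U) = 6 + U)
H = -132
s = -9/124 (s = 9/((6 + 2) - 132) = 9/(8 - 132) = 9/(-124) = 9*(-1/124) = -9/124 ≈ -0.072581)
-9 + s*150 = -9 - 9/124*150 = -9 - 675/62 = -1233/62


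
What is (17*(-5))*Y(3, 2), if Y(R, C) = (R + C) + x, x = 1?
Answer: -510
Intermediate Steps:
Y(R, C) = 1 + C + R (Y(R, C) = (R + C) + 1 = (C + R) + 1 = 1 + C + R)
(17*(-5))*Y(3, 2) = (17*(-5))*(1 + 2 + 3) = -85*6 = -510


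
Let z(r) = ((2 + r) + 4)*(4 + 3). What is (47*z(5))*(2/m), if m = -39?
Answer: -7238/39 ≈ -185.59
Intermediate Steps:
z(r) = 42 + 7*r (z(r) = (6 + r)*7 = 42 + 7*r)
(47*z(5))*(2/m) = (47*(42 + 7*5))*(2/(-39)) = (47*(42 + 35))*(2*(-1/39)) = (47*77)*(-2/39) = 3619*(-2/39) = -7238/39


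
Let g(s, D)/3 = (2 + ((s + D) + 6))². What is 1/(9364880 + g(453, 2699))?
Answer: 1/39321680 ≈ 2.5431e-8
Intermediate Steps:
g(s, D) = 3*(8 + D + s)² (g(s, D) = 3*(2 + ((s + D) + 6))² = 3*(2 + ((D + s) + 6))² = 3*(2 + (6 + D + s))² = 3*(8 + D + s)²)
1/(9364880 + g(453, 2699)) = 1/(9364880 + 3*(8 + 2699 + 453)²) = 1/(9364880 + 3*3160²) = 1/(9364880 + 3*9985600) = 1/(9364880 + 29956800) = 1/39321680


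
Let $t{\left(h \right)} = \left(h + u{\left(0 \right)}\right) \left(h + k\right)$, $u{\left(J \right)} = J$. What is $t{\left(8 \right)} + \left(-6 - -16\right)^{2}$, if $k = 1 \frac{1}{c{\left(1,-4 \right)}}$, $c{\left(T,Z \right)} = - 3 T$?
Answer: $\frac{484}{3} \approx 161.33$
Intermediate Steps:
$k = - \frac{1}{3}$ ($k = 1 \frac{1}{\left(-3\right) 1} = 1 \frac{1}{-3} = 1 \left(- \frac{1}{3}\right) = - \frac{1}{3} \approx -0.33333$)
$t{\left(h \right)} = h \left(- \frac{1}{3} + h\right)$ ($t{\left(h \right)} = \left(h + 0\right) \left(h - \frac{1}{3}\right) = h \left(- \frac{1}{3} + h\right)$)
$t{\left(8 \right)} + \left(-6 - -16\right)^{2} = 8 \left(- \frac{1}{3} + 8\right) + \left(-6 - -16\right)^{2} = 8 \cdot \frac{23}{3} + \left(-6 + 16\right)^{2} = \frac{184}{3} + 10^{2} = \frac{184}{3} + 100 = \frac{484}{3}$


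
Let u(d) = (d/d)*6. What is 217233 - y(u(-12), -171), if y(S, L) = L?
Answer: 217404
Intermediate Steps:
u(d) = 6 (u(d) = 1*6 = 6)
217233 - y(u(-12), -171) = 217233 - 1*(-171) = 217233 + 171 = 217404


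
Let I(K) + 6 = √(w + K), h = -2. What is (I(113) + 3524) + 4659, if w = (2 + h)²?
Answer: 8177 + √113 ≈ 8187.6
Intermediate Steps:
w = 0 (w = (2 - 2)² = 0² = 0)
I(K) = -6 + √K (I(K) = -6 + √(0 + K) = -6 + √K)
(I(113) + 3524) + 4659 = ((-6 + √113) + 3524) + 4659 = (3518 + √113) + 4659 = 8177 + √113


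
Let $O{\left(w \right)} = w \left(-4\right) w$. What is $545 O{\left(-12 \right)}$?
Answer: $-313920$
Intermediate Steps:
$O{\left(w \right)} = - 4 w^{2}$ ($O{\left(w \right)} = - 4 w w = - 4 w^{2}$)
$545 O{\left(-12 \right)} = 545 \left(- 4 \left(-12\right)^{2}\right) = 545 \left(\left(-4\right) 144\right) = 545 \left(-576\right) = -313920$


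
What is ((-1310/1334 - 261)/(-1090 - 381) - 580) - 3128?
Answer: -3637955414/981157 ≈ -3707.8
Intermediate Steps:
((-1310/1334 - 261)/(-1090 - 381) - 580) - 3128 = ((-1310*1/1334 - 261)/(-1471) - 580) - 3128 = ((-655/667 - 261)*(-1/1471) - 580) - 3128 = (-174742/667*(-1/1471) - 580) - 3128 = (174742/981157 - 580) - 3128 = -568896318/981157 - 3128 = -3637955414/981157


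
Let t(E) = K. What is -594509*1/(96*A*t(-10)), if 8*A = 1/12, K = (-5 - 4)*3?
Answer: 594509/27 ≈ 22019.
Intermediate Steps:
K = -27 (K = -9*3 = -27)
t(E) = -27
A = 1/96 (A = (⅛)/12 = (⅛)*(1/12) = 1/96 ≈ 0.010417)
-594509*1/(96*A*t(-10)) = -594509/(((1/96)*96)*(-27)) = -594509/(1*(-27)) = -594509/(-27) = -594509*(-1/27) = 594509/27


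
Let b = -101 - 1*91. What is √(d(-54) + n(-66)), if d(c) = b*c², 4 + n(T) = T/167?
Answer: I*√15614392786/167 ≈ 748.25*I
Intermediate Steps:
n(T) = -4 + T/167
b = -192 (b = -101 - 91 = -192)
d(c) = -192*c²
√(d(-54) + n(-66)) = √(-192*(-54)² + (-4 + (1/167)*(-66))) = √(-192*2916 + (-4 - 66/167)) = √(-559872 - 734/167) = √(-93499358/167) = I*√15614392786/167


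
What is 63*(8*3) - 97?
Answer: 1415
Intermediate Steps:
63*(8*3) - 97 = 63*24 - 97 = 1512 - 97 = 1415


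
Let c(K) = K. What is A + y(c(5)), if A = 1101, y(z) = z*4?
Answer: 1121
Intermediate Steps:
y(z) = 4*z
A + y(c(5)) = 1101 + 4*5 = 1101 + 20 = 1121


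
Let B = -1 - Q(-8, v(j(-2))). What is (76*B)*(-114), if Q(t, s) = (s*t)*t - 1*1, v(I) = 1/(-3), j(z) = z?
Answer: -184832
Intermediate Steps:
v(I) = -1/3
Q(t, s) = -1 + s*t**2 (Q(t, s) = s*t**2 - 1 = -1 + s*t**2)
B = 64/3 (B = -1 - (-1 - 1/3*(-8)**2) = -1 - (-1 - 1/3*64) = -1 - (-1 - 64/3) = -1 - 1*(-67/3) = -1 + 67/3 = 64/3 ≈ 21.333)
(76*B)*(-114) = (76*(64/3))*(-114) = (4864/3)*(-114) = -184832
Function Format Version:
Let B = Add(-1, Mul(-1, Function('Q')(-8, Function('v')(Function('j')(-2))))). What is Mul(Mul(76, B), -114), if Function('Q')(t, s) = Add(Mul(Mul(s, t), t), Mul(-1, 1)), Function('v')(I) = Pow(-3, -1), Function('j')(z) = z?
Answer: -184832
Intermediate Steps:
Function('v')(I) = Rational(-1, 3)
Function('Q')(t, s) = Add(-1, Mul(s, Pow(t, 2))) (Function('Q')(t, s) = Add(Mul(s, Pow(t, 2)), -1) = Add(-1, Mul(s, Pow(t, 2))))
B = Rational(64, 3) (B = Add(-1, Mul(-1, Add(-1, Mul(Rational(-1, 3), Pow(-8, 2))))) = Add(-1, Mul(-1, Add(-1, Mul(Rational(-1, 3), 64)))) = Add(-1, Mul(-1, Add(-1, Rational(-64, 3)))) = Add(-1, Mul(-1, Rational(-67, 3))) = Add(-1, Rational(67, 3)) = Rational(64, 3) ≈ 21.333)
Mul(Mul(76, B), -114) = Mul(Mul(76, Rational(64, 3)), -114) = Mul(Rational(4864, 3), -114) = -184832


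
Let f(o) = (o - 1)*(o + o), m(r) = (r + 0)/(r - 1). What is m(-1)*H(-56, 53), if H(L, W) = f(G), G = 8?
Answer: 56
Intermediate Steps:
m(r) = r/(-1 + r)
f(o) = 2*o*(-1 + o) (f(o) = (-1 + o)*(2*o) = 2*o*(-1 + o))
H(L, W) = 112 (H(L, W) = 2*8*(-1 + 8) = 2*8*7 = 112)
m(-1)*H(-56, 53) = -1/(-1 - 1)*112 = -1/(-2)*112 = -1*(-½)*112 = (½)*112 = 56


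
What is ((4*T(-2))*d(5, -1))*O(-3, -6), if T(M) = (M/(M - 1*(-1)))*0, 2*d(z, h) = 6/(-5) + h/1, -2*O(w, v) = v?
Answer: 0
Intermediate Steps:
O(w, v) = -v/2
d(z, h) = -⅗ + h/2 (d(z, h) = (6/(-5) + h/1)/2 = (6*(-⅕) + h*1)/2 = (-6/5 + h)/2 = -⅗ + h/2)
T(M) = 0 (T(M) = (M/(M + 1))*0 = (M/(1 + M))*0 = 0)
((4*T(-2))*d(5, -1))*O(-3, -6) = ((4*0)*(-⅗ + (½)*(-1)))*(-½*(-6)) = (0*(-⅗ - ½))*3 = (0*(-11/10))*3 = 0*3 = 0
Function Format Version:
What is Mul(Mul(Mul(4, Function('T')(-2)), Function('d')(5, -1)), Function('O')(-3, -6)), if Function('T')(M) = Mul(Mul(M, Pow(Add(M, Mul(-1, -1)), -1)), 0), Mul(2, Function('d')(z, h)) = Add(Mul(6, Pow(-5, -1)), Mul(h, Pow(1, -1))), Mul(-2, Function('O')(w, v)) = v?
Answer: 0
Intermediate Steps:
Function('O')(w, v) = Mul(Rational(-1, 2), v)
Function('d')(z, h) = Add(Rational(-3, 5), Mul(Rational(1, 2), h)) (Function('d')(z, h) = Mul(Rational(1, 2), Add(Mul(6, Pow(-5, -1)), Mul(h, Pow(1, -1)))) = Mul(Rational(1, 2), Add(Mul(6, Rational(-1, 5)), Mul(h, 1))) = Mul(Rational(1, 2), Add(Rational(-6, 5), h)) = Add(Rational(-3, 5), Mul(Rational(1, 2), h)))
Function('T')(M) = 0 (Function('T')(M) = Mul(Mul(M, Pow(Add(M, 1), -1)), 0) = Mul(Mul(M, Pow(Add(1, M), -1)), 0) = 0)
Mul(Mul(Mul(4, Function('T')(-2)), Function('d')(5, -1)), Function('O')(-3, -6)) = Mul(Mul(Mul(4, 0), Add(Rational(-3, 5), Mul(Rational(1, 2), -1))), Mul(Rational(-1, 2), -6)) = Mul(Mul(0, Add(Rational(-3, 5), Rational(-1, 2))), 3) = Mul(Mul(0, Rational(-11, 10)), 3) = Mul(0, 3) = 0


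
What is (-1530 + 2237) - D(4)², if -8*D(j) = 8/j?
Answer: 11311/16 ≈ 706.94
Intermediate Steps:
D(j) = -1/j
(-1530 + 2237) - D(4)² = (-1530 + 2237) - (-1/4)² = 707 - (-1*¼)² = 707 - (-¼)² = 707 - 1*1/16 = 707 - 1/16 = 11311/16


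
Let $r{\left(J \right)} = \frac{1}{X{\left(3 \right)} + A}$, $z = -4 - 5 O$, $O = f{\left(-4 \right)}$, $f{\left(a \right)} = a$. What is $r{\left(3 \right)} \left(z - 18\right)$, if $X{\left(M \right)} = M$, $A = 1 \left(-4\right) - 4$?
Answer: $\frac{2}{5} \approx 0.4$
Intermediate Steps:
$O = -4$
$A = -8$ ($A = -4 - 4 = -8$)
$z = 16$ ($z = -4 - -20 = -4 + 20 = 16$)
$r{\left(J \right)} = - \frac{1}{5}$ ($r{\left(J \right)} = \frac{1}{3 - 8} = \frac{1}{-5} = - \frac{1}{5}$)
$r{\left(3 \right)} \left(z - 18\right) = - \frac{16 - 18}{5} = \left(- \frac{1}{5}\right) \left(-2\right) = \frac{2}{5}$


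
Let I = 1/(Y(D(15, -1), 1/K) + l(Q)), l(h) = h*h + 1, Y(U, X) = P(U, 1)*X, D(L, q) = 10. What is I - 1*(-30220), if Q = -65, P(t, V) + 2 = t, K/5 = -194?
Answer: 61939093805/2049606 ≈ 30220.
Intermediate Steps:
K = -970 (K = 5*(-194) = -970)
P(t, V) = -2 + t
Y(U, X) = X*(-2 + U) (Y(U, X) = (-2 + U)*X = X*(-2 + U))
l(h) = 1 + h² (l(h) = h² + 1 = 1 + h²)
I = 485/2049606 (I = 1/((-2 + 10)/(-970) + (1 + (-65)²)) = 1/(-1/970*8 + (1 + 4225)) = 1/(-4/485 + 4226) = 1/(2049606/485) = 485/2049606 ≈ 0.00023663)
I - 1*(-30220) = 485/2049606 - 1*(-30220) = 485/2049606 + 30220 = 61939093805/2049606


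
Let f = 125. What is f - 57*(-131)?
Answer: 7592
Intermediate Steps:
f - 57*(-131) = 125 - 57*(-131) = 125 + 7467 = 7592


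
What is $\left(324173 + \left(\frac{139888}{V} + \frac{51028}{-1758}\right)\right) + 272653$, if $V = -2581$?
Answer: $\frac{1353829736188}{2268699} \approx 5.9674 \cdot 10^{5}$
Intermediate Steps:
$\left(324173 + \left(\frac{139888}{V} + \frac{51028}{-1758}\right)\right) + 272653 = \left(324173 + \left(\frac{139888}{-2581} + \frac{51028}{-1758}\right)\right) + 272653 = \left(324173 + \left(139888 \left(- \frac{1}{2581}\right) + 51028 \left(- \frac{1}{1758}\right)\right)\right) + 272653 = \left(324173 - \frac{188813186}{2268699}\right) + 272653 = \frac{735262147741}{2268699} + 272653 = \frac{1353829736188}{2268699}$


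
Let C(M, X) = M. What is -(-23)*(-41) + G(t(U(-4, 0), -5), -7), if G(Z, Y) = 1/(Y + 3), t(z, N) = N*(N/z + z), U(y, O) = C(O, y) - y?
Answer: -3773/4 ≈ -943.25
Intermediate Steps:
U(y, O) = O - y
t(z, N) = N*(z + N/z)
G(Z, Y) = 1/(3 + Y)
-(-23)*(-41) + G(t(U(-4, 0), -5), -7) = -(-23)*(-41) + 1/(3 - 7) = -23*41 + 1/(-4) = -943 - 1/4 = -3773/4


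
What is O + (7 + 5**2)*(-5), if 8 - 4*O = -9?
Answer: -623/4 ≈ -155.75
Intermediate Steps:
O = 17/4 (O = 2 - 1/4*(-9) = 2 + 9/4 = 17/4 ≈ 4.2500)
O + (7 + 5**2)*(-5) = 17/4 + (7 + 5**2)*(-5) = 17/4 + (7 + 25)*(-5) = 17/4 + 32*(-5) = 17/4 - 160 = -623/4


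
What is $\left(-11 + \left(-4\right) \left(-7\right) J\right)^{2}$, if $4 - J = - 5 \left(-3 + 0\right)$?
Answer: $101761$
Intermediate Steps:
$J = -11$ ($J = 4 - - 5 \left(-3 + 0\right) = 4 - \left(-5\right) \left(-3\right) = 4 - 15 = -11$)
$\left(-11 + \left(-4\right) \left(-7\right) J\right)^{2} = \left(-11 + \left(-4\right) \left(-7\right) \left(-11\right)\right)^{2} = \left(-11 + 28 \left(-11\right)\right)^{2} = \left(-11 - 308\right)^{2} = \left(-319\right)^{2} = 101761$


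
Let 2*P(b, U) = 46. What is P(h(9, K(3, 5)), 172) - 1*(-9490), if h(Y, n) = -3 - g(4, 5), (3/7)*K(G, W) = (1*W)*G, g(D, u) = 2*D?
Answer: 9513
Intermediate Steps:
K(G, W) = 7*G*W/3 (K(G, W) = 7*((1*W)*G)/3 = 7*(W*G)/3 = 7*(G*W)/3 = 7*G*W/3)
h(Y, n) = -11 (h(Y, n) = -3 - 2*4 = -3 - 1*8 = -3 - 8 = -11)
P(b, U) = 23 (P(b, U) = (½)*46 = 23)
P(h(9, K(3, 5)), 172) - 1*(-9490) = 23 - 1*(-9490) = 23 + 9490 = 9513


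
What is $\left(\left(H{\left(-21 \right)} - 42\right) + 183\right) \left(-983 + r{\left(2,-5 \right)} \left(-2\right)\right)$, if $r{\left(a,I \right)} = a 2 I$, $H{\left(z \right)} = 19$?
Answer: $-150880$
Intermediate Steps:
$r{\left(a,I \right)} = 2 I a$ ($r{\left(a,I \right)} = 2 a I = 2 I a$)
$\left(\left(H{\left(-21 \right)} - 42\right) + 183\right) \left(-983 + r{\left(2,-5 \right)} \left(-2\right)\right) = \left(\left(19 - 42\right) + 183\right) \left(-983 + 2 \left(-5\right) 2 \left(-2\right)\right) = \left(-23 + 183\right) \left(-983 - -40\right) = 160 \left(-983 + 40\right) = 160 \left(-943\right) = -150880$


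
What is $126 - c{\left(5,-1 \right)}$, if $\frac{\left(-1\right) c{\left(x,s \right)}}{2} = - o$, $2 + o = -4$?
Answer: $138$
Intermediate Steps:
$o = -6$ ($o = -2 - 4 = -6$)
$c{\left(x,s \right)} = -12$ ($c{\left(x,s \right)} = - 2 \left(\left(-1\right) \left(-6\right)\right) = \left(-2\right) 6 = -12$)
$126 - c{\left(5,-1 \right)} = 126 - -12 = 126 + 12 = 138$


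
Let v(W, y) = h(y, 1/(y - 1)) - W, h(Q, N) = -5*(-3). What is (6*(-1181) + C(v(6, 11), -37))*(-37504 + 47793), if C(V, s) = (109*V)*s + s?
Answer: -446748380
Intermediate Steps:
h(Q, N) = 15
v(W, y) = 15 - W
C(V, s) = s + 109*V*s (C(V, s) = 109*V*s + s = s + 109*V*s)
(6*(-1181) + C(v(6, 11), -37))*(-37504 + 47793) = (6*(-1181) - 37*(1 + 109*(15 - 1*6)))*(-37504 + 47793) = (-7086 - 37*(1 + 109*(15 - 6)))*10289 = (-7086 - 37*(1 + 109*9))*10289 = (-7086 - 37*(1 + 981))*10289 = (-7086 - 37*982)*10289 = (-7086 - 36334)*10289 = -43420*10289 = -446748380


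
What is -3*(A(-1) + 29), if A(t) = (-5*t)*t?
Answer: -72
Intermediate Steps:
A(t) = -5*t²
-3*(A(-1) + 29) = -3*(-5*(-1)² + 29) = -3*(-5*1 + 29) = -3*(-5 + 29) = -3*24 = -72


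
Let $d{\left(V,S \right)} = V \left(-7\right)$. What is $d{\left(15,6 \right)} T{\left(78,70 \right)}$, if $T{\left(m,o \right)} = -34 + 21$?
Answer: $1365$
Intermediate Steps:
$d{\left(V,S \right)} = - 7 V$
$T{\left(m,o \right)} = -13$
$d{\left(15,6 \right)} T{\left(78,70 \right)} = \left(-7\right) 15 \left(-13\right) = \left(-105\right) \left(-13\right) = 1365$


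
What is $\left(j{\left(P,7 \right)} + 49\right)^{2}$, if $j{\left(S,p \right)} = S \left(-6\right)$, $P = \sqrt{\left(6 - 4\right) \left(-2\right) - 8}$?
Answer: $1969 - 1176 i \sqrt{3} \approx 1969.0 - 2036.9 i$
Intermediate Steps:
$P = 2 i \sqrt{3}$ ($P = \sqrt{2 \left(-2\right) - 8} = \sqrt{-4 - 8} = \sqrt{-12} = 2 i \sqrt{3} \approx 3.4641 i$)
$j{\left(S,p \right)} = - 6 S$
$\left(j{\left(P,7 \right)} + 49\right)^{2} = \left(- 6 \cdot 2 i \sqrt{3} + 49\right)^{2} = \left(- 12 i \sqrt{3} + 49\right)^{2} = \left(49 - 12 i \sqrt{3}\right)^{2}$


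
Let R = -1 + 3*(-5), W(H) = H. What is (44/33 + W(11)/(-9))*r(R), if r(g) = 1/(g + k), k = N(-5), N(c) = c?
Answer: -1/189 ≈ -0.0052910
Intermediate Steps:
R = -16 (R = -1 - 15 = -16)
k = -5
r(g) = 1/(-5 + g) (r(g) = 1/(g - 5) = 1/(-5 + g))
(44/33 + W(11)/(-9))*r(R) = (44/33 + 11/(-9))/(-5 - 16) = (44*(1/33) + 11*(-⅑))/(-21) = (4/3 - 11/9)*(-1/21) = (⅑)*(-1/21) = -1/189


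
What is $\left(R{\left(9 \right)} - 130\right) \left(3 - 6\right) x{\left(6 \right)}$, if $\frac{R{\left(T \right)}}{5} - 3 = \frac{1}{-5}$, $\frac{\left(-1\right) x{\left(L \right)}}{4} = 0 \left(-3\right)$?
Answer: $0$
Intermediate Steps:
$x{\left(L \right)} = 0$ ($x{\left(L \right)} = - 4 \cdot 0 \left(-3\right) = \left(-4\right) 0 = 0$)
$R{\left(T \right)} = 14$ ($R{\left(T \right)} = 15 + \frac{5}{-5} = 15 + 5 \left(- \frac{1}{5}\right) = 15 - 1 = 14$)
$\left(R{\left(9 \right)} - 130\right) \left(3 - 6\right) x{\left(6 \right)} = \left(14 - 130\right) \left(3 - 6\right) 0 = \left(14 - 130\right) \left(\left(-3\right) 0\right) = \left(-116\right) 0 = 0$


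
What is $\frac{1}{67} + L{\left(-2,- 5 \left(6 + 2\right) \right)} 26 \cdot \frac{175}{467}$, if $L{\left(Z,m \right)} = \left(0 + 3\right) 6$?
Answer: $\frac{5487767}{31289} \approx 175.39$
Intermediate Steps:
$L{\left(Z,m \right)} = 18$ ($L{\left(Z,m \right)} = 3 \cdot 6 = 18$)
$\frac{1}{67} + L{\left(-2,- 5 \left(6 + 2\right) \right)} 26 \cdot \frac{175}{467} = \frac{1}{67} + 18 \cdot 26 \cdot \frac{175}{467} = \frac{1}{67} + 468 \cdot 175 \cdot \frac{1}{467} = \frac{1}{67} + 468 \cdot \frac{175}{467} = \frac{1}{67} + \frac{81900}{467} = \frac{5487767}{31289}$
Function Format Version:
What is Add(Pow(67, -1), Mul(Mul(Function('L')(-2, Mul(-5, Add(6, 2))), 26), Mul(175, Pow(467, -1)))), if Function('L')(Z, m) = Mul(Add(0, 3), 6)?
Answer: Rational(5487767, 31289) ≈ 175.39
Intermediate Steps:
Function('L')(Z, m) = 18 (Function('L')(Z, m) = Mul(3, 6) = 18)
Add(Pow(67, -1), Mul(Mul(Function('L')(-2, Mul(-5, Add(6, 2))), 26), Mul(175, Pow(467, -1)))) = Add(Pow(67, -1), Mul(Mul(18, 26), Mul(175, Pow(467, -1)))) = Add(Rational(1, 67), Mul(468, Mul(175, Rational(1, 467)))) = Add(Rational(1, 67), Mul(468, Rational(175, 467))) = Add(Rational(1, 67), Rational(81900, 467)) = Rational(5487767, 31289)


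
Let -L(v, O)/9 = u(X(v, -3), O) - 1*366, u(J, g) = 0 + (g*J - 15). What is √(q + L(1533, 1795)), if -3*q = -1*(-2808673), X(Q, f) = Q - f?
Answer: I*√231721878/3 ≈ 5074.1*I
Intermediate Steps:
u(J, g) = -15 + J*g (u(J, g) = 0 + (J*g - 15) = 0 + (-15 + J*g) = -15 + J*g)
L(v, O) = 3429 - 9*O*(3 + v) (L(v, O) = -9*((-15 + (v - 1*(-3))*O) - 1*366) = -9*((-15 + (v + 3)*O) - 366) = -9*((-15 + (3 + v)*O) - 366) = -9*((-15 + O*(3 + v)) - 366) = -9*(-381 + O*(3 + v)) = 3429 - 9*O*(3 + v))
q = -2808673/3 (q = -(-1)*(-2808673)/3 = -⅓*2808673 = -2808673/3 ≈ -9.3622e+5)
√(q + L(1533, 1795)) = √(-2808673/3 + (3429 - 9*1795*(3 + 1533))) = √(-2808673/3 + (3429 - 9*1795*1536)) = √(-2808673/3 + (3429 - 24814080)) = √(-2808673/3 - 24810651) = √(-77240626/3) = I*√231721878/3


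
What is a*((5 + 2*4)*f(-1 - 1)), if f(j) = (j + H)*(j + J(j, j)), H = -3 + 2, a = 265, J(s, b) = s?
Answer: 41340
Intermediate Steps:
H = -1
f(j) = 2*j*(-1 + j) (f(j) = (j - 1)*(j + j) = (-1 + j)*(2*j) = 2*j*(-1 + j))
a*((5 + 2*4)*f(-1 - 1)) = 265*((5 + 2*4)*(2*(-1 - 1)*(-1 + (-1 - 1)))) = 265*((5 + 8)*(2*(-2)*(-1 - 2))) = 265*(13*(2*(-2)*(-3))) = 265*(13*12) = 265*156 = 41340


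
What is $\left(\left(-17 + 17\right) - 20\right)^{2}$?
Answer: $400$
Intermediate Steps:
$\left(\left(-17 + 17\right) - 20\right)^{2} = \left(0 - 20\right)^{2} = \left(-20\right)^{2} = 400$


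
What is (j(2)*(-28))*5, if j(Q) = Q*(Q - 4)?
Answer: 560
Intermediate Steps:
j(Q) = Q*(-4 + Q)
(j(2)*(-28))*5 = ((2*(-4 + 2))*(-28))*5 = ((2*(-2))*(-28))*5 = -4*(-28)*5 = 112*5 = 560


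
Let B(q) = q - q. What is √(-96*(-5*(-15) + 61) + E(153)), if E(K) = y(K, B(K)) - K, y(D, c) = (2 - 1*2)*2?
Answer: I*√13209 ≈ 114.93*I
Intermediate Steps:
B(q) = 0
y(D, c) = 0 (y(D, c) = (2 - 2)*2 = 0*2 = 0)
E(K) = -K (E(K) = 0 - K = -K)
√(-96*(-5*(-15) + 61) + E(153)) = √(-96*(-5*(-15) + 61) - 1*153) = √(-96*(75 + 61) - 153) = √(-96*136 - 153) = √(-13056 - 153) = √(-13209) = I*√13209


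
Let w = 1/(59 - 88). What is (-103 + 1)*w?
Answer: 102/29 ≈ 3.5172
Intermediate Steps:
w = -1/29 (w = 1/(-29) = -1/29 ≈ -0.034483)
(-103 + 1)*w = (-103 + 1)*(-1/29) = -102*(-1/29) = 102/29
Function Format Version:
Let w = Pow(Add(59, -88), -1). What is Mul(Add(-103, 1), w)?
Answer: Rational(102, 29) ≈ 3.5172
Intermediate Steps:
w = Rational(-1, 29) (w = Pow(-29, -1) = Rational(-1, 29) ≈ -0.034483)
Mul(Add(-103, 1), w) = Mul(Add(-103, 1), Rational(-1, 29)) = Mul(-102, Rational(-1, 29)) = Rational(102, 29)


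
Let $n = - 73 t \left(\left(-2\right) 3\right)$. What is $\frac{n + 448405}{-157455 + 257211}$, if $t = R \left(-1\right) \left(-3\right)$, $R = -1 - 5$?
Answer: $\frac{25913}{5868} \approx 4.416$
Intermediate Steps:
$R = -6$
$t = -18$ ($t = \left(-6\right) \left(-1\right) \left(-3\right) = 6 \left(-3\right) = -18$)
$n = -7884$ ($n = \left(-73\right) \left(-18\right) \left(\left(-2\right) 3\right) = 1314 \left(-6\right) = -7884$)
$\frac{n + 448405}{-157455 + 257211} = \frac{-7884 + 448405}{-157455 + 257211} = \frac{440521}{99756} = 440521 \cdot \frac{1}{99756} = \frac{25913}{5868}$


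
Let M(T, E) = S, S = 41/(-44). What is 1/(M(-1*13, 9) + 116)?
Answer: 44/5063 ≈ 0.0086905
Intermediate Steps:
S = -41/44 (S = 41*(-1/44) = -41/44 ≈ -0.93182)
M(T, E) = -41/44
1/(M(-1*13, 9) + 116) = 1/(-41/44 + 116) = 1/(5063/44) = 44/5063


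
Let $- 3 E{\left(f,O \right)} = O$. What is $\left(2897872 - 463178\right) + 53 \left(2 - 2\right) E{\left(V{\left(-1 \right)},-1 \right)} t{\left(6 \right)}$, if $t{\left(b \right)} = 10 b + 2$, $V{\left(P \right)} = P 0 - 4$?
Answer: $2434694$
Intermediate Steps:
$V{\left(P \right)} = -4$ ($V{\left(P \right)} = 0 - 4 = -4$)
$E{\left(f,O \right)} = - \frac{O}{3}$
$t{\left(b \right)} = 2 + 10 b$
$\left(2897872 - 463178\right) + 53 \left(2 - 2\right) E{\left(V{\left(-1 \right)},-1 \right)} t{\left(6 \right)} = \left(2897872 - 463178\right) + 53 \left(2 - 2\right) \left(\left(- \frac{1}{3}\right) \left(-1\right)\right) \left(2 + 10 \cdot 6\right) = 2434694 + 53 \cdot 0 \cdot \frac{1}{3} \left(2 + 60\right) = 2434694 + 53 \cdot 0 \cdot 62 = 2434694 + 0 \cdot 62 = 2434694 + 0 = 2434694$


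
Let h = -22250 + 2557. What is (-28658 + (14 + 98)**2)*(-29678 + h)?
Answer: 795564294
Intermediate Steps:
h = -19693
(-28658 + (14 + 98)**2)*(-29678 + h) = (-28658 + (14 + 98)**2)*(-29678 - 19693) = (-28658 + 112**2)*(-49371) = (-28658 + 12544)*(-49371) = -16114*(-49371) = 795564294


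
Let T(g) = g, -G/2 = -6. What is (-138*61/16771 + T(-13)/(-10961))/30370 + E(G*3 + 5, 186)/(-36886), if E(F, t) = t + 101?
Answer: -80283293789847/10296402108571021 ≈ -0.0077972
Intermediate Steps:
G = 12 (G = -2*(-6) = 12)
E(F, t) = 101 + t
(-138*61/16771 + T(-13)/(-10961))/30370 + E(G*3 + 5, 186)/(-36886) = (-138*61/16771 - 13/(-10961))/30370 + (101 + 186)/(-36886) = (-8418*1/16771 - 13*(-1/10961))*(1/30370) + 287*(-1/36886) = (-8418/16771 + 13/10961)*(1/30370) - 287/36886 = -92051675/183826931*1/30370 - 287/36886 = -18410335/1116564778894 - 287/36886 = -80283293789847/10296402108571021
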